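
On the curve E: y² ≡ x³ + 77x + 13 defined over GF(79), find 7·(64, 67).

Write G = (64, 67).
Repeated addition: build up to 7G.
2G: tangent at (64, 67): λ = (3·64² + 77)/(2·67) ≡ 41/55. 55⁻¹ ≡ 23 (mod 79) since 55·23 = 1265 ≡ 1, so λ ≡ 41·23 ≡ 74.
  x = λ² - 64 - 64 = 5476 - 128 ≡ 55; y = λ·(64 - 55) - 67 ≡ 46. → (55, 46)
3G: (55, 46) + (64, 67). λ = (67 - 46)/(64 - 55) ≡ 21/9 mod 79. 9⁻¹ ≡ 44 (mod 79) since 9·44 = 396 ≡ 1, so λ ≡ 55.
  x = λ² - 55 - 64 = 3025 - 119 ≡ 62; y = λ·(55 - 62) - 46 ≡ 43. → (62, 43)
4G: (62, 43) + (64, 67). λ = (67 - 43)/(64 - 62) ≡ 24/2 mod 79. 2⁻¹ ≡ 40 (mod 79) since 2·40 = 80 ≡ 1, so λ ≡ 12.
  x = λ² - 62 - 64 = 144 - 126 ≡ 18; y = λ·(62 - 18) - 43 ≡ 11. → (18, 11)
5G: (18, 11) + (64, 67). λ = (67 - 11)/(64 - 18) ≡ 56/46 mod 79. 46⁻¹ ≡ 67 (mod 79), so λ ≡ 39.
  x = λ² - 18 - 64 = 1521 - 82 ≡ 17; y = λ·(18 - 17) - 11 ≡ 28. → (17, 28)
6G: (17, 28) + (64, 67). λ = (67 - 28)/(64 - 17) ≡ 39/47 mod 79. 47⁻¹ ≡ 37 (mod 79), so λ ≡ 21.
  x = λ² - 17 - 64 = 441 - 81 ≡ 44; y = λ·(17 - 44) - 28 ≡ 37. → (44, 37)
7G: (44, 37) + (64, 67). λ = (67 - 37)/(64 - 44) ≡ 30/20 mod 79. 20⁻¹ ≡ 4 (mod 79) since 20·4 = 80 ≡ 1, so λ ≡ 41.
  x = λ² - 44 - 64 = 1681 - 108 ≡ 72; y = λ·(44 - 72) - 37 ≡ 0. → (72, 0)

(72, 0)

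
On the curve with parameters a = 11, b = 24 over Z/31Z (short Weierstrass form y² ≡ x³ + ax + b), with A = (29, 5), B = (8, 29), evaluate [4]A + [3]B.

First 4A:
Double-and-add on 4 = (100)₂. Start with A = (29, 5) for the leading 1-bit.
double: tangent at (29, 5): λ = (3·29² + 11)/(2·5) ≡ 23/10. 10⁻¹ ≡ 28 (mod 31) since 10·28 = 280 ≡ 1, so λ ≡ 23·28 ≡ 24.
  x = λ² - 29 - 29 = 576 - 58 ≡ 22; y = λ·(29 - 22) - 5 ≡ 8. → (22, 8)
double: tangent at (22, 8): λ = (3·22² + 11)/(2·8) ≡ 6/16. 16⁻¹ ≡ 2 (mod 31), so λ ≡ 6·2 ≡ 12.
  x = λ² - 22 - 22 = 144 - 44 ≡ 7; y = λ·(22 - 7) - 8 ≡ 17. → (7, 17)
4A = (7, 17).
Next 3B:
Repeated addition: build up to 3B.
2B: tangent at (8, 29): λ = (3·8² + 11)/(2·29) ≡ 17/27. 27⁻¹ ≡ 23 (mod 31) since 27·23 = 621 ≡ 1, so λ ≡ 17·23 ≡ 19.
  x = λ² - 8 - 8 = 361 - 16 ≡ 4; y = λ·(8 - 4) - 29 ≡ 16. → (4, 16)
3B: (4, 16) + (8, 29). λ = (29 - 16)/(8 - 4) ≡ 13/4 mod 31. 4⁻¹ ≡ 8 (mod 31) since 4·8 = 32 ≡ 1, so λ ≡ 11.
  x = λ² - 4 - 8 = 121 - 12 ≡ 16; y = λ·(4 - 16) - 16 ≡ 7. → (16, 7)
3B = (16, 7).
Finally 4A + 3B:
(7, 17) + (16, 7). λ = (7 - 17)/(16 - 7) ≡ 21/9 mod 31. 9⁻¹ ≡ 7 (mod 31), so λ ≡ 23.
  x = λ² - 7 - 16 = 529 - 23 ≡ 10; y = λ·(7 - 10) - 17 ≡ 7. → (10, 7)

(10, 7)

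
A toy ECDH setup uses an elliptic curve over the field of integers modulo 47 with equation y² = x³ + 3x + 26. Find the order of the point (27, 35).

3

2P: tangent at (27, 35): λ = (3·27² + 3)/(2·35) ≡ 28/23. 23⁻¹ ≡ 45 (mod 47), so λ ≡ 28·45 ≡ 38.
  x = λ² - 27 - 27 = 1444 - 54 ≡ 27; y = λ·(27 - 27) - 35 ≡ 12. → (27, 12)
3P: (27, 12) + (27, 35): same x and y₁ ≡ -y₂, so the sum is O.
3P = O, so the order is 3.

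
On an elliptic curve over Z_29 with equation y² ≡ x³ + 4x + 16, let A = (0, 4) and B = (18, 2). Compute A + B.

(0, 4) + (18, 2). λ = (2 - 4)/(18 - 0) ≡ 27/18 mod 29. 18⁻¹ ≡ 21 (mod 29), so λ ≡ 16.
  x = λ² - 0 - 18 = 256 - 18 ≡ 6; y = λ·(0 - 6) - 4 ≡ 16. → (6, 16)

(6, 16)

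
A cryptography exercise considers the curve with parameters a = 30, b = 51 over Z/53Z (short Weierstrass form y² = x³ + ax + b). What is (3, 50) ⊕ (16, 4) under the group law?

(3, 50) + (16, 4). λ = (4 - 50)/(16 - 3) ≡ 7/13 mod 53. 13⁻¹ ≡ 49 (mod 53) since 13·49 = 637 ≡ 1, so λ ≡ 25.
  x = λ² - 3 - 16 = 625 - 19 ≡ 23; y = λ·(3 - 23) - 50 ≡ 33. → (23, 33)

(23, 33)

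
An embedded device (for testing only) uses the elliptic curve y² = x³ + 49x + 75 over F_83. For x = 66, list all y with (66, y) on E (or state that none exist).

none

x³ + 49x + 75 = 290805 ≡ 56 (mod 83).
56 is a non-residue mod 83; no y exists.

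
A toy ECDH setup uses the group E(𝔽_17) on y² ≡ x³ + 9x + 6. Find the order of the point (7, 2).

2P: tangent at (7, 2): λ = (3·7² + 9)/(2·2) ≡ 3/4. 4⁻¹ ≡ 13 (mod 17) since 4·13 = 52 ≡ 1, so λ ≡ 3·13 ≡ 5.
  x = λ² - 7 - 7 = 25 - 14 ≡ 11; y = λ·(7 - 11) - 2 ≡ 12. → (11, 12)
3P: (11, 12) + (7, 2). λ = (2 - 12)/(7 - 11) ≡ 7/13 mod 17. 13⁻¹ ≡ 4 (mod 17) since 13·4 = 52 ≡ 1, so λ ≡ 11.
  x = λ² - 11 - 7 = 121 - 18 ≡ 1; y = λ·(11 - 1) - 12 ≡ 13. → (1, 13)
4P: (1, 13) + (7, 2). λ = (2 - 13)/(7 - 1) ≡ 6/6 mod 17. 6⁻¹ ≡ 3 (mod 17), so λ ≡ 1.
  x = λ² - 1 - 7 = 1 - 8 ≡ 10; y = λ·(1 - 10) - 13 ≡ 12. → (10, 12)
5P: (10, 12) + (7, 2). λ = (2 - 12)/(7 - 10) ≡ 7/14 mod 17. 14⁻¹ ≡ 11 (mod 17) since 14·11 = 154 ≡ 1, so λ ≡ 9.
  x = λ² - 10 - 7 = 81 - 17 ≡ 13; y = λ·(10 - 13) - 12 ≡ 12. → (13, 12)
6P: (13, 12) + (7, 2). λ = (2 - 12)/(7 - 13) ≡ 7/11 mod 17. 11⁻¹ ≡ 14 (mod 17), so λ ≡ 13.
  x = λ² - 13 - 7 = 169 - 20 ≡ 13; y = λ·(13 - 13) - 12 ≡ 5. → (13, 5)
7P: (13, 5) + (7, 2). λ = (2 - 5)/(7 - 13) ≡ 14/11 mod 17. 11⁻¹ ≡ 14 (mod 17), so λ ≡ 9.
  x = λ² - 13 - 7 = 81 - 20 ≡ 10; y = λ·(13 - 10) - 5 ≡ 5. → (10, 5)
8P: (10, 5) + (7, 2). λ = (2 - 5)/(7 - 10) ≡ 14/14 mod 17. 14⁻¹ ≡ 11 (mod 17) since 14·11 = 154 ≡ 1, so λ ≡ 1.
  x = λ² - 10 - 7 = 1 - 17 ≡ 1; y = λ·(10 - 1) - 5 ≡ 4. → (1, 4)
9P: (1, 4) + (7, 2). λ = (2 - 4)/(7 - 1) ≡ 15/6 mod 17. 6⁻¹ ≡ 3 (mod 17) since 6·3 = 18 ≡ 1, so λ ≡ 11.
  x = λ² - 1 - 7 = 121 - 8 ≡ 11; y = λ·(1 - 11) - 4 ≡ 5. → (11, 5)
10P: (11, 5) + (7, 2). λ = (2 - 5)/(7 - 11) ≡ 14/13 mod 17. 13⁻¹ ≡ 4 (mod 17) since 13·4 = 52 ≡ 1, so λ ≡ 5.
  x = λ² - 11 - 7 = 25 - 18 ≡ 7; y = λ·(11 - 7) - 5 ≡ 15. → (7, 15)
11P: (7, 15) + (7, 2): same x and y₁ ≡ -y₂, so the sum is 𝒪.
11P = 𝒪, so the order is 11.

11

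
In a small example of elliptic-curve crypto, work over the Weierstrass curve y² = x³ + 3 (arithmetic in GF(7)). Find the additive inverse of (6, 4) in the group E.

-(6, 4) = (6, -4 mod 7) = (6, 3).

(6, 3)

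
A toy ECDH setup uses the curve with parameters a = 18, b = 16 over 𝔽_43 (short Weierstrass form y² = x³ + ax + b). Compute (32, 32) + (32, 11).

The two points share x = 32 and their y-coordinates satisfy 32 + 11 ≡ 0 (mod 43), so they are inverses. Their sum is ∞.

O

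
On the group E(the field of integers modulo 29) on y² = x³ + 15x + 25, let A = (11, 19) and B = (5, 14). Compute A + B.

(0, 24)

(11, 19) + (5, 14). λ = (14 - 19)/(5 - 11) ≡ 24/23 mod 29. 23⁻¹ ≡ 24 (mod 29) since 23·24 = 552 ≡ 1, so λ ≡ 25.
  x = λ² - 11 - 5 = 625 - 16 ≡ 0; y = λ·(11 - 0) - 19 ≡ 24. → (0, 24)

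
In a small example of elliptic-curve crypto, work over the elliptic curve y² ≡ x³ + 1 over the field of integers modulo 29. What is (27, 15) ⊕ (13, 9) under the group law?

(17, 10)

(27, 15) + (13, 9). λ = (9 - 15)/(13 - 27) ≡ 23/15 mod 29. 15⁻¹ ≡ 2 (mod 29) since 15·2 = 30 ≡ 1, so λ ≡ 17.
  x = λ² - 27 - 13 = 289 - 40 ≡ 17; y = λ·(27 - 17) - 15 ≡ 10. → (17, 10)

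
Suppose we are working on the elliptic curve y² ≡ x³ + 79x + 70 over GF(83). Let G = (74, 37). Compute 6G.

(51, 76)

Double-and-add on 6 = (110)₂. Start with G = (74, 37) for the leading 1-bit.
double: tangent at (74, 37): λ = (3·74² + 79)/(2·37) ≡ 73/74. 74⁻¹ ≡ 46 (mod 83) since 74·46 = 3404 ≡ 1, so λ ≡ 73·46 ≡ 38.
  x = λ² - 74 - 74 = 1444 - 148 ≡ 51; y = λ·(74 - 51) - 37 ≡ 7. → (51, 7)
add G: (51, 7) + (74, 37). λ = (37 - 7)/(74 - 51) ≡ 30/23 mod 83. 23⁻¹ ≡ 65 (mod 83), so λ ≡ 41.
  x = λ² - 51 - 74 = 1681 - 125 ≡ 62; y = λ·(51 - 62) - 7 ≡ 40. → (62, 40)
double: tangent at (62, 40): λ = (3·62² + 79)/(2·40) ≡ 74/80. 80⁻¹ ≡ 55 (mod 83) since 80·55 = 4400 ≡ 1, so λ ≡ 74·55 ≡ 3.
  x = λ² - 62 - 62 = 9 - 124 ≡ 51; y = λ·(62 - 51) - 40 ≡ 76. → (51, 76)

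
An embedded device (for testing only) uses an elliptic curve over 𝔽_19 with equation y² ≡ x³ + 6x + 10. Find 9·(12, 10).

(15, 13)

Write G = (12, 10).
Repeated addition: build up to 9G.
2G: tangent at (12, 10): λ = (3·12² + 6)/(2·10) ≡ 1/1. 1⁻¹ ≡ 1 (mod 19), so λ ≡ 1·1 ≡ 1.
  x = λ² - 12 - 12 = 1 - 24 ≡ 15; y = λ·(12 - 15) - 10 ≡ 6. → (15, 6)
3G: (15, 6) + (12, 10). λ = (10 - 6)/(12 - 15) ≡ 4/16 mod 19. 16⁻¹ ≡ 6 (mod 19), so λ ≡ 5.
  x = λ² - 15 - 12 = 25 - 27 ≡ 17; y = λ·(15 - 17) - 6 ≡ 3. → (17, 3)
4G: (17, 3) + (12, 10). λ = (10 - 3)/(12 - 17) ≡ 7/14 mod 19. 14⁻¹ ≡ 15 (mod 19), so λ ≡ 10.
  x = λ² - 17 - 12 = 100 - 29 ≡ 14; y = λ·(17 - 14) - 3 ≡ 8. → (14, 8)
5G: (14, 8) + (12, 10). λ = (10 - 8)/(12 - 14) ≡ 2/17 mod 19. 17⁻¹ ≡ 9 (mod 19), so λ ≡ 18.
  x = λ² - 14 - 12 = 324 - 26 ≡ 13; y = λ·(14 - 13) - 8 ≡ 10. → (13, 10)
6G: (13, 10) + (12, 10). λ = (10 - 10)/(12 - 13) ≡ 0/18 mod 19. 18⁻¹ ≡ 18 (mod 19) since 18·18 = 324 ≡ 1, so λ ≡ 0.
  x = λ² - 13 - 12 = 0 - 25 ≡ 13; y = λ·(13 - 13) - 10 ≡ 9. → (13, 9)
7G: (13, 9) + (12, 10). λ = (10 - 9)/(12 - 13) ≡ 1/18 mod 19. 18⁻¹ ≡ 18 (mod 19), so λ ≡ 18.
  x = λ² - 13 - 12 = 324 - 25 ≡ 14; y = λ·(13 - 14) - 9 ≡ 11. → (14, 11)
8G: (14, 11) + (12, 10). λ = (10 - 11)/(12 - 14) ≡ 18/17 mod 19. 17⁻¹ ≡ 9 (mod 19) since 17·9 = 153 ≡ 1, so λ ≡ 10.
  x = λ² - 14 - 12 = 100 - 26 ≡ 17; y = λ·(14 - 17) - 11 ≡ 16. → (17, 16)
9G: (17, 16) + (12, 10). λ = (10 - 16)/(12 - 17) ≡ 13/14 mod 19. 14⁻¹ ≡ 15 (mod 19), so λ ≡ 5.
  x = λ² - 17 - 12 = 25 - 29 ≡ 15; y = λ·(17 - 15) - 16 ≡ 13. → (15, 13)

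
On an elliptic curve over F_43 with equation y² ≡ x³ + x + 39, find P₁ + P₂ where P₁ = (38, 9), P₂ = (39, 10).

(38, 9) + (39, 10). λ = (10 - 9)/(39 - 38) ≡ 1/1 mod 43. 1⁻¹ ≡ 1 (mod 43) since 1·1 = 1 ≡ 1, so λ ≡ 1.
  x = λ² - 38 - 39 = 1 - 77 ≡ 10; y = λ·(38 - 10) - 9 ≡ 19. → (10, 19)

(10, 19)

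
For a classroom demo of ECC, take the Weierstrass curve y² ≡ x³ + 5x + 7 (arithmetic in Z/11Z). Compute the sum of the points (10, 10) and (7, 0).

(10, 1)

(10, 10) + (7, 0). λ = (0 - 10)/(7 - 10) ≡ 1/8 mod 11. 8⁻¹ ≡ 7 (mod 11), so λ ≡ 7.
  x = λ² - 10 - 7 = 49 - 17 ≡ 10; y = λ·(10 - 10) - 10 ≡ 1. → (10, 1)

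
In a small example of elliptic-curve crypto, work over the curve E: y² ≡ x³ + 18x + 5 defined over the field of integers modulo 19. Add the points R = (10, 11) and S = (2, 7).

(10, 11) + (2, 7). λ = (7 - 11)/(2 - 10) ≡ 15/11 mod 19. 11⁻¹ ≡ 7 (mod 19) since 11·7 = 77 ≡ 1, so λ ≡ 10.
  x = λ² - 10 - 2 = 100 - 12 ≡ 12; y = λ·(10 - 12) - 11 ≡ 7. → (12, 7)

(12, 7)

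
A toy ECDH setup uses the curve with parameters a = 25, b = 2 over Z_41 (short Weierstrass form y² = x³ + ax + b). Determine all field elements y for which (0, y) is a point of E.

17, 24

x³ + 25x + 2 = 2 ≡ 2 (mod 41).
Square roots of 2 mod 41: 17 and 24 (since 17² = 289 ≡ 2).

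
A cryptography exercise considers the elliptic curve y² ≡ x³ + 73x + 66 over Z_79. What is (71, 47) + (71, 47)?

(56, 60)

tangent at (71, 47): λ = (3·71² + 73)/(2·47) ≡ 28/15. 15⁻¹ ≡ 58 (mod 79), so λ ≡ 28·58 ≡ 44.
  x = λ² - 71 - 71 = 1936 - 142 ≡ 56; y = λ·(71 - 56) - 47 ≡ 60. → (56, 60)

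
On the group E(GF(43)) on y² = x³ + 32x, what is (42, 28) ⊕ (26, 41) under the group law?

(41, 33)

(42, 28) + (26, 41). λ = (41 - 28)/(26 - 42) ≡ 13/27 mod 43. 27⁻¹ ≡ 8 (mod 43) since 27·8 = 216 ≡ 1, so λ ≡ 18.
  x = λ² - 42 - 26 = 324 - 68 ≡ 41; y = λ·(42 - 41) - 28 ≡ 33. → (41, 33)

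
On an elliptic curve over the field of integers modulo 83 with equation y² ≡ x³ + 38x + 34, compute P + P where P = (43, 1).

(58, 68)

tangent at (43, 1): λ = (3·43² + 38)/(2·1) ≡ 24/2. 2⁻¹ ≡ 42 (mod 83) since 2·42 = 84 ≡ 1, so λ ≡ 24·42 ≡ 12.
  x = λ² - 43 - 43 = 144 - 86 ≡ 58; y = λ·(43 - 58) - 1 ≡ 68. → (58, 68)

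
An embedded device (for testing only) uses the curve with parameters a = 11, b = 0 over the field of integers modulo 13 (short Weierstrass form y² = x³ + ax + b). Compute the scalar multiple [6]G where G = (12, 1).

O

Double-and-add on 6 = (110)₂. Start with G = (12, 1) for the leading 1-bit.
double: tangent at (12, 1): λ = (3·12² + 11)/(2·1) ≡ 1/2. 2⁻¹ ≡ 7 (mod 13) since 2·7 = 14 ≡ 1, so λ ≡ 1·7 ≡ 7.
  x = λ² - 12 - 12 = 49 - 24 ≡ 12; y = λ·(12 - 12) - 1 ≡ 12. → (12, 12)
add G: (12, 12) + (12, 1): same x and y₁ ≡ -y₂, so the sum is O.
double: O + O = O (identity).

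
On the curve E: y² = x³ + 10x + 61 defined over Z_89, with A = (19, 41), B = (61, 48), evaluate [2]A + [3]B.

(31, 76)

First 2A:
Repeated addition: build up to 2A.
2A: tangent at (19, 41): λ = (3·19² + 10)/(2·41) ≡ 25/82. 82⁻¹ ≡ 38 (mod 89) since 82·38 = 3116 ≡ 1, so λ ≡ 25·38 ≡ 60.
  x = λ² - 19 - 19 = 3600 - 38 ≡ 2; y = λ·(19 - 2) - 41 ≡ 0. → (2, 0)
2A = (2, 0).
Next 3B:
Repeated addition: build up to 3B.
2B: tangent at (61, 48): λ = (3·61² + 10)/(2·48) ≡ 48/7. 7⁻¹ ≡ 51 (mod 89), so λ ≡ 48·51 ≡ 45.
  x = λ² - 61 - 61 = 2025 - 122 ≡ 34; y = λ·(61 - 34) - 48 ≡ 10. → (34, 10)
3B: (34, 10) + (61, 48). λ = (48 - 10)/(61 - 34) ≡ 38/27 mod 89. 27⁻¹ ≡ 33 (mod 89), so λ ≡ 8.
  x = λ² - 34 - 61 = 64 - 95 ≡ 58; y = λ·(34 - 58) - 10 ≡ 65. → (58, 65)
3B = (58, 65).
Finally 2A + 3B:
(2, 0) + (58, 65). λ = (65 - 0)/(58 - 2) ≡ 65/56 mod 89. 56⁻¹ ≡ 62 (mod 89), so λ ≡ 25.
  x = λ² - 2 - 58 = 625 - 60 ≡ 31; y = λ·(2 - 31) - 0 ≡ 76. → (31, 76)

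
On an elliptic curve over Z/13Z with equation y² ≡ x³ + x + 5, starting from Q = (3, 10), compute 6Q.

(12, 4)

Repeated addition: build up to 6Q.
2Q: tangent at (3, 10): λ = (3·3² + 1)/(2·10) ≡ 2/7. 7⁻¹ ≡ 2 (mod 13) since 7·2 = 14 ≡ 1, so λ ≡ 2·2 ≡ 4.
  x = λ² - 3 - 3 = 16 - 6 ≡ 10; y = λ·(3 - 10) - 10 ≡ 1. → (10, 1)
3Q: (10, 1) + (3, 10). λ = (10 - 1)/(3 - 10) ≡ 9/6 mod 13. 6⁻¹ ≡ 11 (mod 13), so λ ≡ 8.
  x = λ² - 10 - 3 = 64 - 13 ≡ 12; y = λ·(10 - 12) - 1 ≡ 9. → (12, 9)
4Q: (12, 9) + (3, 10). λ = (10 - 9)/(3 - 12) ≡ 1/4 mod 13. 4⁻¹ ≡ 10 (mod 13), so λ ≡ 10.
  x = λ² - 12 - 3 = 100 - 15 ≡ 7; y = λ·(12 - 7) - 9 ≡ 2. → (7, 2)
5Q: (7, 2) + (3, 10). λ = (10 - 2)/(3 - 7) ≡ 8/9 mod 13. 9⁻¹ ≡ 3 (mod 13) since 9·3 = 27 ≡ 1, so λ ≡ 11.
  x = λ² - 7 - 3 = 121 - 10 ≡ 7; y = λ·(7 - 7) - 2 ≡ 11. → (7, 11)
6Q: (7, 11) + (3, 10). λ = (10 - 11)/(3 - 7) ≡ 12/9 mod 13. 9⁻¹ ≡ 3 (mod 13), so λ ≡ 10.
  x = λ² - 7 - 3 = 100 - 10 ≡ 12; y = λ·(7 - 12) - 11 ≡ 4. → (12, 4)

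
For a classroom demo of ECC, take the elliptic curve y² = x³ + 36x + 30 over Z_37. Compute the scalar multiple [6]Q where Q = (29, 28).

Repeated addition: build up to 6Q.
2Q: tangent at (29, 28): λ = (3·29² + 36)/(2·28) ≡ 6/19. 19⁻¹ ≡ 2 (mod 37), so λ ≡ 6·2 ≡ 12.
  x = λ² - 29 - 29 = 144 - 58 ≡ 12; y = λ·(29 - 12) - 28 ≡ 28. → (12, 28)
3Q: (12, 28) + (29, 28). λ = (28 - 28)/(29 - 12) ≡ 0/17 mod 37. 17⁻¹ ≡ 24 (mod 37) since 17·24 = 408 ≡ 1, so λ ≡ 0.
  x = λ² - 12 - 29 = 0 - 41 ≡ 33; y = λ·(12 - 33) - 28 ≡ 9. → (33, 9)
4Q: (33, 9) + (29, 28). λ = (28 - 9)/(29 - 33) ≡ 19/33 mod 37. 33⁻¹ ≡ 9 (mod 37), so λ ≡ 23.
  x = λ² - 33 - 29 = 529 - 62 ≡ 23; y = λ·(33 - 23) - 9 ≡ 36. → (23, 36)
5Q: (23, 36) + (29, 28). λ = (28 - 36)/(29 - 23) ≡ 29/6 mod 37. 6⁻¹ ≡ 31 (mod 37), so λ ≡ 11.
  x = λ² - 23 - 29 = 121 - 52 ≡ 32; y = λ·(23 - 32) - 36 ≡ 13. → (32, 13)
6Q: (32, 13) + (29, 28). λ = (28 - 13)/(29 - 32) ≡ 15/34 mod 37. 34⁻¹ ≡ 12 (mod 37) since 34·12 = 408 ≡ 1, so λ ≡ 32.
  x = λ² - 32 - 29 = 1024 - 61 ≡ 1; y = λ·(32 - 1) - 13 ≡ 17. → (1, 17)

(1, 17)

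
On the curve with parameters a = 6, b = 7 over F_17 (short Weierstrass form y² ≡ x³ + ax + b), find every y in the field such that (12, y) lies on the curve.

x³ + 6x + 7 = 1807 ≡ 5 (mod 17).
5 is a non-residue mod 17; no y exists.

none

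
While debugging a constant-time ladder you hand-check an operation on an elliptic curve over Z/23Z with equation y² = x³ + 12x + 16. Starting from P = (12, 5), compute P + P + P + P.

(2, 18)

Repeated addition: build up to 4P.
2P: tangent at (12, 5): λ = (3·12² + 12)/(2·5) ≡ 7/10. 10⁻¹ ≡ 7 (mod 23), so λ ≡ 7·7 ≡ 3.
  x = λ² - 12 - 12 = 9 - 24 ≡ 8; y = λ·(12 - 8) - 5 ≡ 7. → (8, 7)
3P: (8, 7) + (12, 5). λ = (5 - 7)/(12 - 8) ≡ 21/4 mod 23. 4⁻¹ ≡ 6 (mod 23), so λ ≡ 11.
  x = λ² - 8 - 12 = 121 - 20 ≡ 9; y = λ·(8 - 9) - 7 ≡ 5. → (9, 5)
4P: (9, 5) + (12, 5). λ = (5 - 5)/(12 - 9) ≡ 0/3 mod 23. 3⁻¹ ≡ 8 (mod 23) since 3·8 = 24 ≡ 1, so λ ≡ 0.
  x = λ² - 9 - 12 = 0 - 21 ≡ 2; y = λ·(9 - 2) - 5 ≡ 18. → (2, 18)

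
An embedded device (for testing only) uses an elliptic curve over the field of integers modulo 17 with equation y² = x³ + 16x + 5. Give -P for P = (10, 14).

(10, 3)

-(10, 14) = (10, -14 mod 17) = (10, 3).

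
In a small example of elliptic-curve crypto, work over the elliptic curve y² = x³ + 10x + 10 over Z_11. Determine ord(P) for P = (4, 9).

2P: tangent at (4, 9): λ = (3·4² + 10)/(2·9) ≡ 3/7. 7⁻¹ ≡ 8 (mod 11), so λ ≡ 3·8 ≡ 2.
  x = λ² - 4 - 4 = 4 - 8 ≡ 7; y = λ·(4 - 7) - 9 ≡ 7. → (7, 7)
3P: (7, 7) + (4, 9). λ = (9 - 7)/(4 - 7) ≡ 2/8 mod 11. 8⁻¹ ≡ 7 (mod 11) since 8·7 = 56 ≡ 1, so λ ≡ 3.
  x = λ² - 7 - 4 = 9 - 11 ≡ 9; y = λ·(7 - 9) - 7 ≡ 9. → (9, 9)
4P: (9, 9) + (4, 9). λ = (9 - 9)/(4 - 9) ≡ 0/6 mod 11. 6⁻¹ ≡ 2 (mod 11) since 6·2 = 12 ≡ 1, so λ ≡ 0.
  x = λ² - 9 - 4 = 0 - 13 ≡ 9; y = λ·(9 - 9) - 9 ≡ 2. → (9, 2)
5P: (9, 2) + (4, 9). λ = (9 - 2)/(4 - 9) ≡ 7/6 mod 11. 6⁻¹ ≡ 2 (mod 11), so λ ≡ 3.
  x = λ² - 9 - 4 = 9 - 13 ≡ 7; y = λ·(9 - 7) - 2 ≡ 4. → (7, 4)
6P: (7, 4) + (4, 9). λ = (9 - 4)/(4 - 7) ≡ 5/8 mod 11. 8⁻¹ ≡ 7 (mod 11) since 8·7 = 56 ≡ 1, so λ ≡ 2.
  x = λ² - 7 - 4 = 4 - 11 ≡ 4; y = λ·(7 - 4) - 4 ≡ 2. → (4, 2)
7P: (4, 2) + (4, 9): same x and y₁ ≡ -y₂, so the sum is the point at infinity.
7P = the point at infinity, so the order is 7.

7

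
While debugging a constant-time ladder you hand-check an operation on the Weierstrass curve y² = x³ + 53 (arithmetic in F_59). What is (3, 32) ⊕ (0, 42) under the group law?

(3, 32) + (0, 42). λ = (42 - 32)/(0 - 3) ≡ 10/56 mod 59. 56⁻¹ ≡ 39 (mod 59), so λ ≡ 36.
  x = λ² - 3 - 0 = 1296 - 3 ≡ 54; y = λ·(3 - 54) - 32 ≡ 20. → (54, 20)

(54, 20)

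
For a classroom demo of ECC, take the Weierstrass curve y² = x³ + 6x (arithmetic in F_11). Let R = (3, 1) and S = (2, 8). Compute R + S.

(0, 0)

(3, 1) + (2, 8). λ = (8 - 1)/(2 - 3) ≡ 7/10 mod 11. 10⁻¹ ≡ 10 (mod 11), so λ ≡ 4.
  x = λ² - 3 - 2 = 16 - 5 ≡ 0; y = λ·(3 - 0) - 1 ≡ 0. → (0, 0)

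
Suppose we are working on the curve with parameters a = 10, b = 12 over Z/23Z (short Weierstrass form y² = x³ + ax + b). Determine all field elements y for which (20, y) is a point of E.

x³ + 10x + 12 = 8212 ≡ 1 (mod 23).
Square roots of 1 mod 23: 1 and 22 (since 1² = 1 ≡ 1).

1, 22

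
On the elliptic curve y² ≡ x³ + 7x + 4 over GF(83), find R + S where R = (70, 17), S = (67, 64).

(7, 75)

(70, 17) + (67, 64). λ = (64 - 17)/(67 - 70) ≡ 47/80 mod 83. 80⁻¹ ≡ 55 (mod 83), so λ ≡ 12.
  x = λ² - 70 - 67 = 144 - 137 ≡ 7; y = λ·(70 - 7) - 17 ≡ 75. → (7, 75)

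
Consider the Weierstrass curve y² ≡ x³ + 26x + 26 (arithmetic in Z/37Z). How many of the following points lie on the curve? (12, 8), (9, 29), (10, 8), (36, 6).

(12, 8): 8² ≡ 27, rhs ≡ 31 → off.
(9, 29): 29² ≡ 27, rhs ≡ 27 → on.
(10, 8): 8² ≡ 27, rhs ≡ 28 → off.
(36, 6): 6² ≡ 36, rhs ≡ 36 → on.

2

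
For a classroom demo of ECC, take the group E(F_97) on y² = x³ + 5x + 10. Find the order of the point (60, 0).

2P: (60, 0) + (60, 0): same x and y₁ ≡ -y₂, so the sum is 𝒪.
2P = 𝒪, so the order is 2.

2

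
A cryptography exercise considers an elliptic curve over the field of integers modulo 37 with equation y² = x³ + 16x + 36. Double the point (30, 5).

(7, 11)

tangent at (30, 5): λ = (3·30² + 16)/(2·5) ≡ 15/10. 10⁻¹ ≡ 26 (mod 37), so λ ≡ 15·26 ≡ 20.
  x = λ² - 30 - 30 = 400 - 60 ≡ 7; y = λ·(30 - 7) - 5 ≡ 11. → (7, 11)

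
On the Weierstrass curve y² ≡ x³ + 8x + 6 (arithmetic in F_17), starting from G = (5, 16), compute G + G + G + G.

(2, 8)

Repeated addition: build up to 4G.
2G: tangent at (5, 16): λ = (3·5² + 8)/(2·16) ≡ 15/15. 15⁻¹ ≡ 8 (mod 17), so λ ≡ 15·8 ≡ 1.
  x = λ² - 5 - 5 = 1 - 10 ≡ 8; y = λ·(5 - 8) - 16 ≡ 15. → (8, 15)
3G: (8, 15) + (5, 16). λ = (16 - 15)/(5 - 8) ≡ 1/14 mod 17. 14⁻¹ ≡ 11 (mod 17), so λ ≡ 11.
  x = λ² - 8 - 5 = 121 - 13 ≡ 6; y = λ·(8 - 6) - 15 ≡ 7. → (6, 7)
4G: (6, 7) + (5, 16). λ = (16 - 7)/(5 - 6) ≡ 9/16 mod 17. 16⁻¹ ≡ 16 (mod 17) since 16·16 = 256 ≡ 1, so λ ≡ 8.
  x = λ² - 6 - 5 = 64 - 11 ≡ 2; y = λ·(6 - 2) - 7 ≡ 8. → (2, 8)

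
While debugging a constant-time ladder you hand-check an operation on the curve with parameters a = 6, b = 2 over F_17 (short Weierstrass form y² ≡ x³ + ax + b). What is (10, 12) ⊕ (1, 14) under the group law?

(10, 12) + (1, 14). λ = (14 - 12)/(1 - 10) ≡ 2/8 mod 17. 8⁻¹ ≡ 15 (mod 17) since 8·15 = 120 ≡ 1, so λ ≡ 13.
  x = λ² - 10 - 1 = 169 - 11 ≡ 5; y = λ·(10 - 5) - 12 ≡ 2. → (5, 2)

(5, 2)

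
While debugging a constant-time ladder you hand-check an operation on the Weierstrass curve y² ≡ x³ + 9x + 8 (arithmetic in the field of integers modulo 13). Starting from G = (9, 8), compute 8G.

(9, 5)

Repeated addition: build up to 8G.
2G: tangent at (9, 8): λ = (3·9² + 9)/(2·8) ≡ 5/3. 3⁻¹ ≡ 9 (mod 13) since 3·9 = 27 ≡ 1, so λ ≡ 5·9 ≡ 6.
  x = λ² - 9 - 9 = 36 - 18 ≡ 5; y = λ·(9 - 5) - 8 ≡ 3. → (5, 3)
3G: (5, 3) + (9, 8). λ = (8 - 3)/(9 - 5) ≡ 5/4 mod 13. 4⁻¹ ≡ 10 (mod 13), so λ ≡ 11.
  x = λ² - 5 - 9 = 121 - 14 ≡ 3; y = λ·(5 - 3) - 3 ≡ 6. → (3, 6)
4G: (3, 6) + (9, 8). λ = (8 - 6)/(9 - 3) ≡ 2/6 mod 13. 6⁻¹ ≡ 11 (mod 13) since 6·11 = 66 ≡ 1, so λ ≡ 9.
  x = λ² - 3 - 9 = 81 - 12 ≡ 4; y = λ·(3 - 4) - 6 ≡ 11. → (4, 11)
5G: (4, 11) + (9, 8). λ = (8 - 11)/(9 - 4) ≡ 10/5 mod 13. 5⁻¹ ≡ 8 (mod 13) since 5·8 = 40 ≡ 1, so λ ≡ 2.
  x = λ² - 4 - 9 = 4 - 13 ≡ 4; y = λ·(4 - 4) - 11 ≡ 2. → (4, 2)
6G: (4, 2) + (9, 8). λ = (8 - 2)/(9 - 4) ≡ 6/5 mod 13. 5⁻¹ ≡ 8 (mod 13), so λ ≡ 9.
  x = λ² - 4 - 9 = 81 - 13 ≡ 3; y = λ·(4 - 3) - 2 ≡ 7. → (3, 7)
7G: (3, 7) + (9, 8). λ = (8 - 7)/(9 - 3) ≡ 1/6 mod 13. 6⁻¹ ≡ 11 (mod 13) since 6·11 = 66 ≡ 1, so λ ≡ 11.
  x = λ² - 3 - 9 = 121 - 12 ≡ 5; y = λ·(3 - 5) - 7 ≡ 10. → (5, 10)
8G: (5, 10) + (9, 8). λ = (8 - 10)/(9 - 5) ≡ 11/4 mod 13. 4⁻¹ ≡ 10 (mod 13) since 4·10 = 40 ≡ 1, so λ ≡ 6.
  x = λ² - 5 - 9 = 36 - 14 ≡ 9; y = λ·(5 - 9) - 10 ≡ 5. → (9, 5)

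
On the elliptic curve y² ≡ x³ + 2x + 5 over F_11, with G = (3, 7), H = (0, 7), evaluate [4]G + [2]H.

(8, 4)

First 4G:
Double-and-add on 4 = (100)₂. Start with G = (3, 7) for the leading 1-bit.
double: tangent at (3, 7): λ = (3·3² + 2)/(2·7) ≡ 7/3. 3⁻¹ ≡ 4 (mod 11) since 3·4 = 12 ≡ 1, so λ ≡ 7·4 ≡ 6.
  x = λ² - 3 - 3 = 36 - 6 ≡ 8; y = λ·(3 - 8) - 7 ≡ 7. → (8, 7)
double: tangent at (8, 7): λ = (3·8² + 2)/(2·7) ≡ 7/3. 3⁻¹ ≡ 4 (mod 11) since 3·4 = 12 ≡ 1, so λ ≡ 7·4 ≡ 6.
  x = λ² - 8 - 8 = 36 - 16 ≡ 9; y = λ·(8 - 9) - 7 ≡ 9. → (9, 9)
4G = (9, 9).
Next 2H:
Repeated addition: build up to 2H.
2H: tangent at (0, 7): λ = (3·0² + 2)/(2·7) ≡ 2/3. 3⁻¹ ≡ 4 (mod 11), so λ ≡ 2·4 ≡ 8.
  x = λ² - 0 - 0 = 64 - 0 ≡ 9; y = λ·(0 - 9) - 7 ≡ 9. → (9, 9)
2H = (9, 9).
Finally 4G + 2H:
tangent at (9, 9): λ = (3·9² + 2)/(2·9) ≡ 3/7. 7⁻¹ ≡ 8 (mod 11), so λ ≡ 3·8 ≡ 2.
  x = λ² - 9 - 9 = 4 - 18 ≡ 8; y = λ·(9 - 8) - 9 ≡ 4. → (8, 4)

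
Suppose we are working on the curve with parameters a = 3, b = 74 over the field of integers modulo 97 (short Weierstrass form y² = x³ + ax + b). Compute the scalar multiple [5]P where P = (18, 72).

Double-and-add on 5 = (101)₂. Start with P = (18, 72) for the leading 1-bit.
double: tangent at (18, 72): λ = (3·18² + 3)/(2·72) ≡ 5/47. 47⁻¹ ≡ 64 (mod 97) since 47·64 = 3008 ≡ 1, so λ ≡ 5·64 ≡ 29.
  x = λ² - 18 - 18 = 841 - 36 ≡ 29; y = λ·(18 - 29) - 72 ≡ 94. → (29, 94)
double: tangent at (29, 94): λ = (3·29² + 3)/(2·94) ≡ 4/91. 91⁻¹ ≡ 16 (mod 97), so λ ≡ 4·16 ≡ 64.
  x = λ² - 29 - 29 = 4096 - 58 ≡ 61; y = λ·(29 - 61) - 94 ≡ 89. → (61, 89)
add P: (61, 89) + (18, 72). λ = (72 - 89)/(18 - 61) ≡ 80/54 mod 97. 54⁻¹ ≡ 9 (mod 97), so λ ≡ 41.
  x = λ² - 61 - 18 = 1681 - 79 ≡ 50; y = λ·(61 - 50) - 89 ≡ 71. → (50, 71)

(50, 71)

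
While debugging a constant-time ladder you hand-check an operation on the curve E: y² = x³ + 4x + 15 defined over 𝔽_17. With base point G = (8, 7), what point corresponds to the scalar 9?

(10, 16)

Double-and-add on 9 = (1001)₂. Start with G = (8, 7) for the leading 1-bit.
double: tangent at (8, 7): λ = (3·8² + 4)/(2·7) ≡ 9/14. 14⁻¹ ≡ 11 (mod 17), so λ ≡ 9·11 ≡ 14.
  x = λ² - 8 - 8 = 196 - 16 ≡ 10; y = λ·(8 - 10) - 7 ≡ 16. → (10, 16)
double: tangent at (10, 16): λ = (3·10² + 4)/(2·16) ≡ 15/15. 15⁻¹ ≡ 8 (mod 17), so λ ≡ 15·8 ≡ 1.
  x = λ² - 10 - 10 = 1 - 20 ≡ 15; y = λ·(10 - 15) - 16 ≡ 13. → (15, 13)
double: tangent at (15, 13): λ = (3·15² + 4)/(2·13) ≡ 16/9. 9⁻¹ ≡ 2 (mod 17), so λ ≡ 16·2 ≡ 15.
  x = λ² - 15 - 15 = 225 - 30 ≡ 8; y = λ·(15 - 8) - 13 ≡ 7. → (8, 7)
add G: tangent at (8, 7): λ = (3·8² + 4)/(2·7) ≡ 9/14. 14⁻¹ ≡ 11 (mod 17), so λ ≡ 9·11 ≡ 14.
  x = λ² - 8 - 8 = 196 - 16 ≡ 10; y = λ·(8 - 10) - 7 ≡ 16. → (10, 16)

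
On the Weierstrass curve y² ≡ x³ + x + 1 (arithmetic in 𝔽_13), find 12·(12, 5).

(10, 6)

Write G = (12, 5).
Repeated addition: build up to 12G.
2G: tangent at (12, 5): λ = (3·12² + 1)/(2·5) ≡ 4/10. 10⁻¹ ≡ 4 (mod 13), so λ ≡ 4·4 ≡ 3.
  x = λ² - 12 - 12 = 9 - 24 ≡ 11; y = λ·(12 - 11) - 5 ≡ 11. → (11, 11)
3G: (11, 11) + (12, 5). λ = (5 - 11)/(12 - 11) ≡ 7/1 mod 13. 1⁻¹ ≡ 1 (mod 13), so λ ≡ 7.
  x = λ² - 11 - 12 = 49 - 23 ≡ 0; y = λ·(11 - 0) - 11 ≡ 1. → (0, 1)
4G: (0, 1) + (12, 5). λ = (5 - 1)/(12 - 0) ≡ 4/12 mod 13. 12⁻¹ ≡ 12 (mod 13) since 12·12 = 144 ≡ 1, so λ ≡ 9.
  x = λ² - 0 - 12 = 81 - 12 ≡ 4; y = λ·(0 - 4) - 1 ≡ 2. → (4, 2)
5G: (4, 2) + (12, 5). λ = (5 - 2)/(12 - 4) ≡ 3/8 mod 13. 8⁻¹ ≡ 5 (mod 13) since 8·5 = 40 ≡ 1, so λ ≡ 2.
  x = λ² - 4 - 12 = 4 - 16 ≡ 1; y = λ·(4 - 1) - 2 ≡ 4. → (1, 4)
6G: (1, 4) + (12, 5). λ = (5 - 4)/(12 - 1) ≡ 1/11 mod 13. 11⁻¹ ≡ 6 (mod 13) since 11·6 = 66 ≡ 1, so λ ≡ 6.
  x = λ² - 1 - 12 = 36 - 13 ≡ 10; y = λ·(1 - 10) - 4 ≡ 7. → (10, 7)
7G: (10, 7) + (12, 5). λ = (5 - 7)/(12 - 10) ≡ 11/2 mod 13. 2⁻¹ ≡ 7 (mod 13) since 2·7 = 14 ≡ 1, so λ ≡ 12.
  x = λ² - 10 - 12 = 144 - 22 ≡ 5; y = λ·(10 - 5) - 7 ≡ 1. → (5, 1)
8G: (5, 1) + (12, 5). λ = (5 - 1)/(12 - 5) ≡ 4/7 mod 13. 7⁻¹ ≡ 2 (mod 13), so λ ≡ 8.
  x = λ² - 5 - 12 = 64 - 17 ≡ 8; y = λ·(5 - 8) - 1 ≡ 1. → (8, 1)
9G: (8, 1) + (12, 5). λ = (5 - 1)/(12 - 8) ≡ 4/4 mod 13. 4⁻¹ ≡ 10 (mod 13), so λ ≡ 1.
  x = λ² - 8 - 12 = 1 - 20 ≡ 7; y = λ·(8 - 7) - 1 ≡ 0. → (7, 0)
10G: (7, 0) + (12, 5). λ = (5 - 0)/(12 - 7) ≡ 5/5 mod 13. 5⁻¹ ≡ 8 (mod 13), so λ ≡ 1.
  x = λ² - 7 - 12 = 1 - 19 ≡ 8; y = λ·(7 - 8) - 0 ≡ 12. → (8, 12)
11G: (8, 12) + (12, 5). λ = (5 - 12)/(12 - 8) ≡ 6/4 mod 13. 4⁻¹ ≡ 10 (mod 13) since 4·10 = 40 ≡ 1, so λ ≡ 8.
  x = λ² - 8 - 12 = 64 - 20 ≡ 5; y = λ·(8 - 5) - 12 ≡ 12. → (5, 12)
12G: (5, 12) + (12, 5). λ = (5 - 12)/(12 - 5) ≡ 6/7 mod 13. 7⁻¹ ≡ 2 (mod 13), so λ ≡ 12.
  x = λ² - 5 - 12 = 144 - 17 ≡ 10; y = λ·(5 - 10) - 12 ≡ 6. → (10, 6)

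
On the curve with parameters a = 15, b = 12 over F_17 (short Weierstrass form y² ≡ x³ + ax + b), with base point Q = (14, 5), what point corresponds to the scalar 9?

(7, 16)

Repeated addition: build up to 9Q.
2Q: tangent at (14, 5): λ = (3·14² + 15)/(2·5) ≡ 8/10. 10⁻¹ ≡ 12 (mod 17), so λ ≡ 8·12 ≡ 11.
  x = λ² - 14 - 14 = 121 - 28 ≡ 8; y = λ·(14 - 8) - 5 ≡ 10. → (8, 10)
3Q: (8, 10) + (14, 5). λ = (5 - 10)/(14 - 8) ≡ 12/6 mod 17. 6⁻¹ ≡ 3 (mod 17), so λ ≡ 2.
  x = λ² - 8 - 14 = 4 - 22 ≡ 16; y = λ·(8 - 16) - 10 ≡ 8. → (16, 8)
4Q: (16, 8) + (14, 5). λ = (5 - 8)/(14 - 16) ≡ 14/15 mod 17. 15⁻¹ ≡ 8 (mod 17), so λ ≡ 10.
  x = λ² - 16 - 14 = 100 - 30 ≡ 2; y = λ·(16 - 2) - 8 ≡ 13. → (2, 13)
5Q: (2, 13) + (14, 5). λ = (5 - 13)/(14 - 2) ≡ 9/12 mod 17. 12⁻¹ ≡ 10 (mod 17), so λ ≡ 5.
  x = λ² - 2 - 14 = 25 - 16 ≡ 9; y = λ·(2 - 9) - 13 ≡ 3. → (9, 3)
6Q: (9, 3) + (14, 5). λ = (5 - 3)/(14 - 9) ≡ 2/5 mod 17. 5⁻¹ ≡ 7 (mod 17), so λ ≡ 14.
  x = λ² - 9 - 14 = 196 - 23 ≡ 3; y = λ·(9 - 3) - 3 ≡ 13. → (3, 13)
7Q: (3, 13) + (14, 5). λ = (5 - 13)/(14 - 3) ≡ 9/11 mod 17. 11⁻¹ ≡ 14 (mod 17), so λ ≡ 7.
  x = λ² - 3 - 14 = 49 - 17 ≡ 15; y = λ·(3 - 15) - 13 ≡ 5. → (15, 5)
8Q: (15, 5) + (14, 5). λ = (5 - 5)/(14 - 15) ≡ 0/16 mod 17. 16⁻¹ ≡ 16 (mod 17), so λ ≡ 0.
  x = λ² - 15 - 14 = 0 - 29 ≡ 5; y = λ·(15 - 5) - 5 ≡ 12. → (5, 12)
9Q: (5, 12) + (14, 5). λ = (5 - 12)/(14 - 5) ≡ 10/9 mod 17. 9⁻¹ ≡ 2 (mod 17) since 9·2 = 18 ≡ 1, so λ ≡ 3.
  x = λ² - 5 - 14 = 9 - 19 ≡ 7; y = λ·(5 - 7) - 12 ≡ 16. → (7, 16)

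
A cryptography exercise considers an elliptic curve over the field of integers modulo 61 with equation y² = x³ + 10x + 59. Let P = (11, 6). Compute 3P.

Repeated addition: build up to 3P.
2P: tangent at (11, 6): λ = (3·11² + 10)/(2·6) ≡ 7/12. 12⁻¹ ≡ 56 (mod 61) since 12·56 = 672 ≡ 1, so λ ≡ 7·56 ≡ 26.
  x = λ² - 11 - 11 = 676 - 22 ≡ 44; y = λ·(11 - 44) - 6 ≡ 51. → (44, 51)
3P: (44, 51) + (11, 6). λ = (6 - 51)/(11 - 44) ≡ 16/28 mod 61. 28⁻¹ ≡ 24 (mod 61) since 28·24 = 672 ≡ 1, so λ ≡ 18.
  x = λ² - 44 - 11 = 324 - 55 ≡ 25; y = λ·(44 - 25) - 51 ≡ 47. → (25, 47)

(25, 47)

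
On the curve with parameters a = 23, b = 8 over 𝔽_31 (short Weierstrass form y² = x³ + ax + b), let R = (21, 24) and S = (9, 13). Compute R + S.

(21, 24) + (9, 13). λ = (13 - 24)/(9 - 21) ≡ 20/19 mod 31. 19⁻¹ ≡ 18 (mod 31), so λ ≡ 19.
  x = λ² - 21 - 9 = 361 - 30 ≡ 21; y = λ·(21 - 21) - 24 ≡ 7. → (21, 7)

(21, 7)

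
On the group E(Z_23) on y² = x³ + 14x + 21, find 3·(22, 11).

Write Q = (22, 11).
Repeated addition: build up to 3Q.
2Q: tangent at (22, 11): λ = (3·22² + 14)/(2·11) ≡ 17/22. 22⁻¹ ≡ 22 (mod 23), so λ ≡ 17·22 ≡ 6.
  x = λ² - 22 - 22 = 36 - 44 ≡ 15; y = λ·(22 - 15) - 11 ≡ 8. → (15, 8)
3Q: (15, 8) + (22, 11). λ = (11 - 8)/(22 - 15) ≡ 3/7 mod 23. 7⁻¹ ≡ 10 (mod 23), so λ ≡ 7.
  x = λ² - 15 - 22 = 49 - 37 ≡ 12; y = λ·(15 - 12) - 8 ≡ 13. → (12, 13)

(12, 13)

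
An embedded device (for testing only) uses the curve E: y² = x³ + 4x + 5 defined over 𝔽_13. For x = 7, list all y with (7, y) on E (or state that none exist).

5, 8

x³ + 4x + 5 = 376 ≡ 12 (mod 13).
Square roots of 12 mod 13: 5 and 8 (since 5² = 25 ≡ 12).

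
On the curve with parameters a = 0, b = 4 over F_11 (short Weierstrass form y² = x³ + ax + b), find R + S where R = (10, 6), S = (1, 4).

(1, 7)

(10, 6) + (1, 4). λ = (4 - 6)/(1 - 10) ≡ 9/2 mod 11. 2⁻¹ ≡ 6 (mod 11), so λ ≡ 10.
  x = λ² - 10 - 1 = 100 - 11 ≡ 1; y = λ·(10 - 1) - 6 ≡ 7. → (1, 7)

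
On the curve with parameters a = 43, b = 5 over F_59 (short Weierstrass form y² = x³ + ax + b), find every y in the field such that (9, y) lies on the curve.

x³ + 43x + 5 = 1121 ≡ 0 (mod 59).
Only y = 0 satisfies y² ≡ 0.

0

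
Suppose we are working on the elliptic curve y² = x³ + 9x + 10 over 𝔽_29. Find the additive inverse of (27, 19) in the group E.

(27, 10)

-(27, 19) = (27, -19 mod 29) = (27, 10).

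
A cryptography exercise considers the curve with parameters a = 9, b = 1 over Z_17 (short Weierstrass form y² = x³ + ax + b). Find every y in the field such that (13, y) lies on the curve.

none

x³ + 9x + 1 = 2315 ≡ 3 (mod 17).
3 is a non-residue mod 17; no y exists.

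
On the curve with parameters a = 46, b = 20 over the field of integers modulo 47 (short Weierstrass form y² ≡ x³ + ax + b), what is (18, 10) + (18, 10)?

tangent at (18, 10): λ = (3·18² + 46)/(2·10) ≡ 31/20. 20⁻¹ ≡ 40 (mod 47), so λ ≡ 31·40 ≡ 18.
  x = λ² - 18 - 18 = 324 - 36 ≡ 6; y = λ·(18 - 6) - 10 ≡ 18. → (6, 18)

(6, 18)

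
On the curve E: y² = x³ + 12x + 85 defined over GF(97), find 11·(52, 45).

Write G = (52, 45).
Double-and-add on 11 = (1011)₂. Start with G = (52, 45) for the leading 1-bit.
double: tangent at (52, 45): λ = (3·52² + 12)/(2·45) ≡ 73/90. 90⁻¹ ≡ 83 (mod 97), so λ ≡ 73·83 ≡ 45.
  x = λ² - 52 - 52 = 2025 - 104 ≡ 78; y = λ·(52 - 78) - 45 ≡ 46. → (78, 46)
double: tangent at (78, 46): λ = (3·78² + 12)/(2·46) ≡ 28/92. 92⁻¹ ≡ 58 (mod 97), so λ ≡ 28·58 ≡ 72.
  x = λ² - 78 - 78 = 5184 - 156 ≡ 81; y = λ·(78 - 81) - 46 ≡ 29. → (81, 29)
add G: (81, 29) + (52, 45). λ = (45 - 29)/(52 - 81) ≡ 16/68 mod 97. 68⁻¹ ≡ 10 (mod 97) since 68·10 = 680 ≡ 1, so λ ≡ 63.
  x = λ² - 81 - 52 = 3969 - 133 ≡ 53; y = λ·(81 - 53) - 29 ≡ 86. → (53, 86)
double: tangent at (53, 86): λ = (3·53² + 12)/(2·86) ≡ 0/75. 75⁻¹ ≡ 22 (mod 97) since 75·22 = 1650 ≡ 1, so λ ≡ 0·22 ≡ 0.
  x = λ² - 53 - 53 = 0 - 106 ≡ 88; y = λ·(53 - 88) - 86 ≡ 11. → (88, 11)
add G: (88, 11) + (52, 45). λ = (45 - 11)/(52 - 88) ≡ 34/61 mod 97. 61⁻¹ ≡ 35 (mod 97), so λ ≡ 26.
  x = λ² - 88 - 52 = 676 - 140 ≡ 51; y = λ·(88 - 51) - 11 ≡ 78. → (51, 78)

(51, 78)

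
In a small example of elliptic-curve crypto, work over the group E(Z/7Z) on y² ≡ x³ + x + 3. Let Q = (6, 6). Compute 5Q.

Double-and-add on 5 = (101)₂. Start with Q = (6, 6) for the leading 1-bit.
double: tangent at (6, 6): λ = (3·6² + 1)/(2·6) ≡ 4/5. 5⁻¹ ≡ 3 (mod 7), so λ ≡ 4·3 ≡ 5.
  x = λ² - 6 - 6 = 25 - 12 ≡ 6; y = λ·(6 - 6) - 6 ≡ 1. → (6, 1)
double: tangent at (6, 1): λ = (3·6² + 1)/(2·1) ≡ 4/2. 2⁻¹ ≡ 4 (mod 7), so λ ≡ 4·4 ≡ 2.
  x = λ² - 6 - 6 = 4 - 12 ≡ 6; y = λ·(6 - 6) - 1 ≡ 6. → (6, 6)
add Q: tangent at (6, 6): λ = (3·6² + 1)/(2·6) ≡ 4/5. 5⁻¹ ≡ 3 (mod 7) since 5·3 = 15 ≡ 1, so λ ≡ 4·3 ≡ 5.
  x = λ² - 6 - 6 = 25 - 12 ≡ 6; y = λ·(6 - 6) - 6 ≡ 1. → (6, 1)

(6, 1)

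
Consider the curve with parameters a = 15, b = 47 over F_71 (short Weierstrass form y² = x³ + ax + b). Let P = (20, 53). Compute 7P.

(13, 66)

Double-and-add on 7 = (111)₂. Start with P = (20, 53) for the leading 1-bit.
double: tangent at (20, 53): λ = (3·20² + 15)/(2·53) ≡ 8/35. 35⁻¹ ≡ 69 (mod 71), so λ ≡ 8·69 ≡ 55.
  x = λ² - 20 - 20 = 3025 - 40 ≡ 3; y = λ·(20 - 3) - 53 ≡ 30. → (3, 30)
add P: (3, 30) + (20, 53). λ = (53 - 30)/(20 - 3) ≡ 23/17 mod 71. 17⁻¹ ≡ 46 (mod 71), so λ ≡ 64.
  x = λ² - 3 - 20 = 4096 - 23 ≡ 26; y = λ·(3 - 26) - 30 ≡ 60. → (26, 60)
double: tangent at (26, 60): λ = (3·26² + 15)/(2·60) ≡ 55/49. 49⁻¹ ≡ 29 (mod 71), so λ ≡ 55·29 ≡ 33.
  x = λ² - 26 - 26 = 1089 - 52 ≡ 43; y = λ·(26 - 43) - 60 ≡ 18. → (43, 18)
add P: (43, 18) + (20, 53). λ = (53 - 18)/(20 - 43) ≡ 35/48 mod 71. 48⁻¹ ≡ 37 (mod 71), so λ ≡ 17.
  x = λ² - 43 - 20 = 289 - 63 ≡ 13; y = λ·(43 - 13) - 18 ≡ 66. → (13, 66)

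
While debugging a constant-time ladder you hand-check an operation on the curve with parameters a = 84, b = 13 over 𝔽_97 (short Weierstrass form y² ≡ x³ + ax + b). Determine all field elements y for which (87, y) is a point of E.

x³ + 84x + 13 = 665824 ≡ 16 (mod 97).
Square roots of 16 mod 97: 4 and 93 (since 4² = 16 ≡ 16).

4, 93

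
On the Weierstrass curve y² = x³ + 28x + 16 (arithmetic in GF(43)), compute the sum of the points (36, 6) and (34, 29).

(30, 11)

(36, 6) + (34, 29). λ = (29 - 6)/(34 - 36) ≡ 23/41 mod 43. 41⁻¹ ≡ 21 (mod 43) since 41·21 = 861 ≡ 1, so λ ≡ 10.
  x = λ² - 36 - 34 = 100 - 70 ≡ 30; y = λ·(36 - 30) - 6 ≡ 11. → (30, 11)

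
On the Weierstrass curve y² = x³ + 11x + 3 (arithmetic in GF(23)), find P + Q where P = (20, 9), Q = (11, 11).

(20, 9) + (11, 11). λ = (11 - 9)/(11 - 20) ≡ 2/14 mod 23. 14⁻¹ ≡ 5 (mod 23) since 14·5 = 70 ≡ 1, so λ ≡ 10.
  x = λ² - 20 - 11 = 100 - 31 ≡ 0; y = λ·(20 - 0) - 9 ≡ 7. → (0, 7)

(0, 7)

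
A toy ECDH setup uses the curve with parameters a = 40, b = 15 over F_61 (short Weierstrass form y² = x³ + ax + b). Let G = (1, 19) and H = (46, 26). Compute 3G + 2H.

(33, 60)

First 3G:
Repeated addition: build up to 3G.
2G: tangent at (1, 19): λ = (3·1² + 40)/(2·19) ≡ 43/38. 38⁻¹ ≡ 53 (mod 61) since 38·53 = 2014 ≡ 1, so λ ≡ 43·53 ≡ 22.
  x = λ² - 1 - 1 = 484 - 2 ≡ 55; y = λ·(1 - 55) - 19 ≡ 13. → (55, 13)
3G: (55, 13) + (1, 19). λ = (19 - 13)/(1 - 55) ≡ 6/7 mod 61. 7⁻¹ ≡ 35 (mod 61) since 7·35 = 245 ≡ 1, so λ ≡ 27.
  x = λ² - 55 - 1 = 729 - 56 ≡ 2; y = λ·(55 - 2) - 13 ≡ 15. → (2, 15)
3G = (2, 15).
Next 2H:
Repeated addition: build up to 2H.
2H: tangent at (46, 26): λ = (3·46² + 40)/(2·26) ≡ 44/52. 52⁻¹ ≡ 27 (mod 61), so λ ≡ 44·27 ≡ 29.
  x = λ² - 46 - 46 = 841 - 92 ≡ 17; y = λ·(46 - 17) - 26 ≡ 22. → (17, 22)
2H = (17, 22).
Finally 3G + 2H:
(2, 15) + (17, 22). λ = (22 - 15)/(17 - 2) ≡ 7/15 mod 61. 15⁻¹ ≡ 57 (mod 61), so λ ≡ 33.
  x = λ² - 2 - 17 = 1089 - 19 ≡ 33; y = λ·(2 - 33) - 15 ≡ 60. → (33, 60)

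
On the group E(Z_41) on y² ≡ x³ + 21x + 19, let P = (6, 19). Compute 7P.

(11, 33)

Repeated addition: build up to 7P.
2P: tangent at (6, 19): λ = (3·6² + 21)/(2·19) ≡ 6/38. 38⁻¹ ≡ 27 (mod 41), so λ ≡ 6·27 ≡ 39.
  x = λ² - 6 - 6 = 1521 - 12 ≡ 33; y = λ·(6 - 33) - 19 ≡ 35. → (33, 35)
3P: (33, 35) + (6, 19). λ = (19 - 35)/(6 - 33) ≡ 25/14 mod 41. 14⁻¹ ≡ 3 (mod 41), so λ ≡ 34.
  x = λ² - 33 - 6 = 1156 - 39 ≡ 10; y = λ·(33 - 10) - 35 ≡ 9. → (10, 9)
4P: (10, 9) + (6, 19). λ = (19 - 9)/(6 - 10) ≡ 10/37 mod 41. 37⁻¹ ≡ 10 (mod 41), so λ ≡ 18.
  x = λ² - 10 - 6 = 324 - 16 ≡ 21; y = λ·(10 - 21) - 9 ≡ 39. → (21, 39)
5P: (21, 39) + (6, 19). λ = (19 - 39)/(6 - 21) ≡ 21/26 mod 41. 26⁻¹ ≡ 30 (mod 41), so λ ≡ 15.
  x = λ² - 21 - 6 = 225 - 27 ≡ 34; y = λ·(21 - 34) - 39 ≡ 12. → (34, 12)
6P: (34, 12) + (6, 19). λ = (19 - 12)/(6 - 34) ≡ 7/13 mod 41. 13⁻¹ ≡ 19 (mod 41) since 13·19 = 247 ≡ 1, so λ ≡ 10.
  x = λ² - 34 - 6 = 100 - 40 ≡ 19; y = λ·(34 - 19) - 12 ≡ 15. → (19, 15)
7P: (19, 15) + (6, 19). λ = (19 - 15)/(6 - 19) ≡ 4/28 mod 41. 28⁻¹ ≡ 22 (mod 41) since 28·22 = 616 ≡ 1, so λ ≡ 6.
  x = λ² - 19 - 6 = 36 - 25 ≡ 11; y = λ·(19 - 11) - 15 ≡ 33. → (11, 33)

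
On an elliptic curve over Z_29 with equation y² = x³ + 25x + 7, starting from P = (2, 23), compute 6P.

Double-and-add on 6 = (110)₂. Start with P = (2, 23) for the leading 1-bit.
double: tangent at (2, 23): λ = (3·2² + 25)/(2·23) ≡ 8/17. 17⁻¹ ≡ 12 (mod 29) since 17·12 = 204 ≡ 1, so λ ≡ 8·12 ≡ 9.
  x = λ² - 2 - 2 = 81 - 4 ≡ 19; y = λ·(2 - 19) - 23 ≡ 27. → (19, 27)
add P: (19, 27) + (2, 23). λ = (23 - 27)/(2 - 19) ≡ 25/12 mod 29. 12⁻¹ ≡ 17 (mod 29) since 12·17 = 204 ≡ 1, so λ ≡ 19.
  x = λ² - 19 - 2 = 361 - 21 ≡ 21; y = λ·(19 - 21) - 27 ≡ 22. → (21, 22)
double: tangent at (21, 22): λ = (3·21² + 25)/(2·22) ≡ 14/15. 15⁻¹ ≡ 2 (mod 29), so λ ≡ 14·2 ≡ 28.
  x = λ² - 21 - 21 = 784 - 42 ≡ 17; y = λ·(21 - 17) - 22 ≡ 3. → (17, 3)

(17, 3)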